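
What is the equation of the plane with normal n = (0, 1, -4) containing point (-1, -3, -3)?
d = n·P = (0)(-1) + (1)(-3) + (-4)(-3) = 9
Plane: y - 4z = 9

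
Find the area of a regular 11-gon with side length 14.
For a regular 11-gon with side length s = 14:
Apothem a = s / (2*tan(pi/11)) = 14 / (2*tan(pi/11)) ≈ 23.83981
Perimeter P = 11 * 14 = 154
Area = (1/2) * P * a = (1/2) * 154 * 23.83981 = 1835.67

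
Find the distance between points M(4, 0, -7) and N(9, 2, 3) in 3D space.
d = √[(5)² + (2)² + (10)²] = √129 = 11.36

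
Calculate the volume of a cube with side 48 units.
Volume = s³
Volume = 48³
Volume = 110592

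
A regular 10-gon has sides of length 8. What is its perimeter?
Perimeter = number of sides * side length
Perimeter = 10 * 8
Perimeter = 80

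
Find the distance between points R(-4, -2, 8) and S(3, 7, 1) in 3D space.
d = √[(7)² + (9)² + (-7)²] = √179 = 13.38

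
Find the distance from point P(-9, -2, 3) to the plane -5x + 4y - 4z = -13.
d = |(-5)(-9) + 4(-2) + (-4)(3) - (-13)| / √((-5)² + 4² + (-4)²) = 38/√57 = 5.033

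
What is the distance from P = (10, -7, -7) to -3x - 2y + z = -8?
d = |(-3)(10) + (-2)(-7) + 1(-7) - (-8)| / √((-3)² + (-2)² + 1²) = 15/√14 = 4.009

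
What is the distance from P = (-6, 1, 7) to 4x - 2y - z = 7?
d = |4(-6) + (-2)(1) + (-1)(7) - (7)| / √(4² + (-2)² + (-1)²) = 40/√21 = 8.729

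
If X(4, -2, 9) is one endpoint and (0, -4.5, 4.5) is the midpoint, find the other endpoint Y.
Y = (2×0 - 4, 2×(-4.5) - (-2), 2×4.5 - 9) = (-4, -7, 0)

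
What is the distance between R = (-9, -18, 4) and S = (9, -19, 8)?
d = √[(18)² + (-1)² + (4)²] = √341 = 18.47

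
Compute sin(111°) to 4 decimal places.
sin(111 degrees) = 0.9336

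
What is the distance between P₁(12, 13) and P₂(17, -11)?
Using the distance formula: d = sqrt((x₂-x₁)² + (y₂-y₁)²)
dx = 17 - 12 = 5
dy = (-11) - 13 = -24
d = sqrt(5² + (-24)²) = sqrt(25 + 576) = sqrt(601) = 24.52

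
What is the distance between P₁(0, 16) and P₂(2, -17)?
Using the distance formula: d = sqrt((x₂-x₁)² + (y₂-y₁)²)
dx = 2 - 0 = 2
dy = (-17) - 16 = -33
d = sqrt(2² + (-33)²) = sqrt(4 + 1089) = sqrt(1093) = 33.06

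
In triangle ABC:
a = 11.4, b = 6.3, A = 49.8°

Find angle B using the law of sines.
sin(B)/b = sin(A)/a
sin(B) = b·sin(A)/a = 6.3·sin(49.8°)/11.4 = 0.422098
B = arcsin(0.422098) = 24.97°  (b ≤ a, so B ≤ A and the acute solution is unique)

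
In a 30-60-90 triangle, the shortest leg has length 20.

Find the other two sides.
Long leg = 20√3 = 34.64, Hypotenuse = 40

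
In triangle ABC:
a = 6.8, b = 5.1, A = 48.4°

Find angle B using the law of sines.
sin(B)/b = sin(A)/a
sin(B) = b·sin(A)/a = 5.1·sin(48.4°)/6.8 = 0.560849
B = arcsin(0.560849) = 34.11°  (b ≤ a, so B ≤ A and the acute solution is unique)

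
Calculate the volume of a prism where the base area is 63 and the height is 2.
Volume = base area * height
Volume = 63 * 2
Volume = 126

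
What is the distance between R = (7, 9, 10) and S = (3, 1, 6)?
d = √[(-4)² + (-8)² + (-4)²] = √96 = 9.798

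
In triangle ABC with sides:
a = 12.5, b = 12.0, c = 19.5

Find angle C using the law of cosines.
cos(C) = (a² + b² - c²)/(2ab)
cos(C) = (12.5² + 12.0² - 19.5²)/(2·12.5·12.0) = -80/300 = -0.266667
C = arccos(-0.266667) = 105.5°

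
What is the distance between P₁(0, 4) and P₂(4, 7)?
Using the distance formula: d = sqrt((x₂-x₁)² + (y₂-y₁)²)
dx = 4 - 0 = 4
dy = 7 - 4 = 3
d = sqrt(4² + 3²) = sqrt(16 + 9) = sqrt(25) = 5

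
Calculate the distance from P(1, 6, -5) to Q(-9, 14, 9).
d = √[(-10)² + (8)² + (14)²] = √360 = 18.97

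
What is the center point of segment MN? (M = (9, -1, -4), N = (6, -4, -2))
Midpoint = ((9+6)/2, (-1-4)/2, (-4-2)/2) = (7.5, -2.5, -3)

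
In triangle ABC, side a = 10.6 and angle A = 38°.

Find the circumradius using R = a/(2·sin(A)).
R = a/(2·sin(A)) = 10.6/(2·sin(38°))
R = 10.6/(2·0.615661) = 10.6/1.231323 = 8.609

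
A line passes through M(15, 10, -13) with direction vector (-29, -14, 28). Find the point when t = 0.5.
P(0.5) = (15 + (-29)(0.5), 10 + (-14)(0.5), -13 + 28(0.5)) = (0.5, 3, 1)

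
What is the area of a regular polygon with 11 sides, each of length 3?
For a regular 11-gon with side length s = 3:
Apothem a = s / (2*tan(pi/11)) = 3 / (2*tan(pi/11)) ≈ 5.1085
Perimeter P = 11 * 3 = 33
Area = (1/2) * P * a = (1/2) * 33 * 5.1085 = 84.29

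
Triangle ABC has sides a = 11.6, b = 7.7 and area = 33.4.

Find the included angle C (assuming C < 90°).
Area = ½ab·sin(C)  →  sin(C) = 2·Area/(ab)
sin(C) = 2·33.4/(11.6·7.7) = 0.747873
C = arcsin(0.747873) = 48.41°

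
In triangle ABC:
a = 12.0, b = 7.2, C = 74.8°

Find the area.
Using A = ½ab·sin(C):
A = ½·12.0·7.2·sin(74.8°) = ½·86.4·0.965016 = 41.69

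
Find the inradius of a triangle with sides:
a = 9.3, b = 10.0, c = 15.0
s = (a+b+c)/2 = (9.3+10.0+15.0)/2 = 17.15
Area = √(s(s-a)(s-b)(s-c)) = √(17.15·7.85·7.15·2.15) = 45.4924
r = Area/s = 45.4924/17.15 = 2.653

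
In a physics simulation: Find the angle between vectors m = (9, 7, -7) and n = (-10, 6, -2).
m·n = -34, |m|² = 179, |n|² = 140
cos θ = -34/√25060 ≈ -0.2148
θ ≈ 102.4°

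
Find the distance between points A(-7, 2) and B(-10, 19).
Using the distance formula: d = sqrt((x₂-x₁)² + (y₂-y₁)²)
dx = (-10) - (-7) = -3
dy = 19 - 2 = 17
d = sqrt((-3)² + 17²) = sqrt(9 + 289) = sqrt(298) = 17.26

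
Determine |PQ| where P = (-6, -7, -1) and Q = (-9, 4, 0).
d = √[(-3)² + (11)² + (1)²] = √131 = 11.45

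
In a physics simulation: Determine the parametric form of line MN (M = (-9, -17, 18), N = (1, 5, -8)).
Direction vector d = N - M = (10, 22, -26)
x = -9 + 10t, y = -17 + 22t, z = 18 - 26t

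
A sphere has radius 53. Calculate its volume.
Volume = (4/3) * pi * r³
Volume = (4/3) * pi * 53³
Volume = (4/3) * pi * 148877
Volume = 623614.52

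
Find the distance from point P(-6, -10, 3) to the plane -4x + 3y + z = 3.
d = |(-4)(-6) + 3(-10) + 1(3) - (3)| / √((-4)² + 3² + 1²) = 6/√26 = 1.177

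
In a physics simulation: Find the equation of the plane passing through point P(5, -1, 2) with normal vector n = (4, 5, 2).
d = n·P = (4)(5) + (5)(-1) + (2)(2) = 19
Plane: 4x + 5y + 2z = 19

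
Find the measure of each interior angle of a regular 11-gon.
Interior angle of a regular n-gon = (n-2)*180/n
Interior angle = (11-2)*180/11
Interior angle = 9*180/11
Interior angle = 1620/11
Interior angle = 147.27 degrees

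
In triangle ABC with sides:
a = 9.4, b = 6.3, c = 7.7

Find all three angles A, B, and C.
By the law of cosines:
cos(A) = (b² + c² - a²)/(2bc) = 0.109462  →  A = 83.72°
cos(B) = (a² + c² - b²)/(2ac) = 0.745786  →  B = 41.77°
cos(C) = (a² + b² - c²)/(2ab) = 0.580547  →  C = 54.51°
Check: A + B + C = 180.0° ✓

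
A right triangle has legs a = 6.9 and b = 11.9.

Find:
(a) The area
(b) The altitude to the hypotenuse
(a) Area = ½ab = ½·6.9·11.9 = 41.055
(b) Hypotenuse c = √(6.9² + 11.9²) = √189.22 = 13.7557
    Area = ½·c·h_c  →  h_c = 2·Area/c = 2·41.055/13.7557 = 5.969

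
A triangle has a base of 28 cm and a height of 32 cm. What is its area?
Area = (1/2) * base * height
Area = (1/2) * 28 * 32
Area = 448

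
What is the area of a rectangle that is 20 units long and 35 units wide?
Area = length * width
Area = 20 * 35
Area = 700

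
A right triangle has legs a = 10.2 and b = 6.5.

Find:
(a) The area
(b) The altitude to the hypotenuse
(a) Area = ½ab = ½·10.2·6.5 = 33.15
(b) Hypotenuse c = √(10.2² + 6.5²) = √146.29 = 12.095
    Area = ½·c·h_c  →  h_c = 2·Area/c = 2·33.15/12.095 = 5.482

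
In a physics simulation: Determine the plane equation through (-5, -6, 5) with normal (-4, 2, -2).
d = n·P = (-4)(-5) + (2)(-6) + (-2)(5) = -2
Plane: -4x + 2y - 2z = -2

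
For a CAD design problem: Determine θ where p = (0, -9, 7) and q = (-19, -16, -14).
p·q = 46, |p|² = 130, |q|² = 813
cos θ = 46/√105690 ≈ 0.1415
θ ≈ 81.87°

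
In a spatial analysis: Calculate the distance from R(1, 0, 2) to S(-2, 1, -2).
d = √[(-3)² + (1)² + (-4)²] = √26 = 5.099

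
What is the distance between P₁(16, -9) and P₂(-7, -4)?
Using the distance formula: d = sqrt((x₂-x₁)² + (y₂-y₁)²)
dx = (-7) - 16 = -23
dy = (-4) - (-9) = 5
d = sqrt((-23)² + 5²) = sqrt(529 + 25) = sqrt(554) = 23.54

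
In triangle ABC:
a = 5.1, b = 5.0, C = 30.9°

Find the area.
Using A = ½ab·sin(C):
A = ½·5.1·5.0·sin(30.9°) = ½·25.5·0.513541 = 6.548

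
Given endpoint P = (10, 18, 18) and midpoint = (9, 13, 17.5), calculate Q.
Q = (2×9 - 10, 2×13 - 18, 2×17.5 - 18) = (8, 8, 17)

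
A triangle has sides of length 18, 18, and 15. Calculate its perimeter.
Perimeter = sum of all sides
Perimeter = 18 + 18 + 15
Perimeter = 51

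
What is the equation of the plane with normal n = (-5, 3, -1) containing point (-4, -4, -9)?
d = n·P = (-5)(-4) + (3)(-4) + (-1)(-9) = 17
Plane: -5x + 3y - z = 17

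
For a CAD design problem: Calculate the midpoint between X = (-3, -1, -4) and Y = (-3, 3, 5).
Midpoint = ((-3-3)/2, (-1+3)/2, (-4+5)/2) = (-3, 1, 0.5)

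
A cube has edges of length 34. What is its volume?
Volume = s³
Volume = 34³
Volume = 39304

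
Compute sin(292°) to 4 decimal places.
sin(292 degrees) = -0.9272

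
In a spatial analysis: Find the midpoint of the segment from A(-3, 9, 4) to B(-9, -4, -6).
Midpoint = ((-3-9)/2, (9-4)/2, (4-6)/2) = (-6, 2.5, -1)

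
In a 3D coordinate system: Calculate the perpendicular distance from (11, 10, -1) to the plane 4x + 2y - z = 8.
d = |4(11) + 2(10) + (-1)(-1) - (8)| / √(4² + 2² + (-1)²) = 57/√21 = 12.44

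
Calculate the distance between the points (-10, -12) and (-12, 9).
Using the distance formula: d = sqrt((x₂-x₁)² + (y₂-y₁)²)
dx = (-12) - (-10) = -2
dy = 9 - (-12) = 21
d = sqrt((-2)² + 21²) = sqrt(4 + 441) = sqrt(445) = 21.10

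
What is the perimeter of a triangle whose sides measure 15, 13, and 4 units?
Perimeter = sum of all sides
Perimeter = 15 + 13 + 4
Perimeter = 32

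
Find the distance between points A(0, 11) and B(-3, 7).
Using the distance formula: d = sqrt((x₂-x₁)² + (y₂-y₁)²)
dx = (-3) - 0 = -3
dy = 7 - 11 = -4
d = sqrt((-3)² + (-4)²) = sqrt(9 + 16) = sqrt(25) = 5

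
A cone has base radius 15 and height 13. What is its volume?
Volume = (1/3) * pi * r² * h
Volume = (1/3) * pi * 15² * 13
Volume = (1/3) * pi * 225 * 13
Volume = (1/3) * pi * 2925
Volume = 3063.05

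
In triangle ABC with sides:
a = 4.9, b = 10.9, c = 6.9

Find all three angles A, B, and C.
By the law of cosines:
cos(A) = (b² + c² - a²)/(2bc) = 0.946749  →  A = 18.78°
cos(B) = (a² + c² - b²)/(2ac) = -0.697870  →  B = 134.3°
cos(C) = (a² + b² - c²)/(2ab) = 0.891312  →  C = 26.96°
Check: A + B + C = 180.0° ✓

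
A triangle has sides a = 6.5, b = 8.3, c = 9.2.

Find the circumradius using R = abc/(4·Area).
s = (a+b+c)/2 = 12
Area = √(s(s-a)(s-b)(s-c)) = √(12·5.5·3.7·2.8) = 26.1488
R = abc/(4·Area) = (6.5·8.3·9.2)/(4·26.1488) = 496.34/104.5952 = 4.745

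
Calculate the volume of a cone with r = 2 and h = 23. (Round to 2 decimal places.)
Volume = (1/3) * pi * r² * h
Volume = (1/3) * pi * 2² * 23
Volume = (1/3) * pi * 4 * 23
Volume = (1/3) * pi * 92
Volume = 96.34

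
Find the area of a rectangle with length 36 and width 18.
Area = length * width
Area = 36 * 18
Area = 648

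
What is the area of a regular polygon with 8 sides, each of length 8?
For a regular 8-gon with side length s = 8:
Apothem a = s / (2*tan(pi/8)) = 8 / (2*tan(pi/8)) ≈ 9.6569
Perimeter P = 8 * 8 = 64
Area = (1/2) * P * a = (1/2) * 64 * 9.6569 = 309.02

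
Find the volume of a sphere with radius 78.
Volume = (4/3) * pi * r³
Volume = (4/3) * pi * 78³
Volume = (4/3) * pi * 474552
Volume = 1987798.77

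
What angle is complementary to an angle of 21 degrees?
Complementary angles sum to 90 degrees.
Other angle = 90 - 21
Other angle = 69 degrees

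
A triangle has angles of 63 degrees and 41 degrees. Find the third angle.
Sum of angles in a triangle = 180 degrees
Third angle = 180 - 63 - 41
Third angle = 76 degrees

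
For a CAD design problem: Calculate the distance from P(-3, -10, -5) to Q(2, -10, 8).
d = √[(5)² + (0)² + (13)²] = √194 = 13.93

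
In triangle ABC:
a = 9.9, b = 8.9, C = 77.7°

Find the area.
Using A = ½ab·sin(C):
A = ½·9.9·8.9·sin(77.7°) = ½·88.11·0.977046 = 43.04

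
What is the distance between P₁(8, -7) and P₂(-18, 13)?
Using the distance formula: d = sqrt((x₂-x₁)² + (y₂-y₁)²)
dx = (-18) - 8 = -26
dy = 13 - (-7) = 20
d = sqrt((-26)² + 20²) = sqrt(676 + 400) = sqrt(1076) = 32.80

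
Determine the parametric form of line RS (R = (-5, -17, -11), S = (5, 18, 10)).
Direction vector d = S - R = (10, 35, 21)
x = -5 + 10t, y = -17 + 35t, z = -11 + 21t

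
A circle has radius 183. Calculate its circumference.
Circumference = 2 * pi * r
Circumference = 2 * pi * 183
Circumference = 1149.82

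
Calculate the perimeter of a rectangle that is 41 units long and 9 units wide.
Perimeter = 2 * (length + width)
Perimeter = 2 * (41 + 9)
Perimeter = 2 * 50
Perimeter = 100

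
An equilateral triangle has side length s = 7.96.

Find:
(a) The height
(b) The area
(a) Height h = s·√3/2 = 7.96·√3/2 = 6.894
(b) Area = (√3/4)·s² = (√3/4)·7.96² = (√3/4)·63.3616 = 27.44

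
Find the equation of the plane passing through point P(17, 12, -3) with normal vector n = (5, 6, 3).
d = n·P = (5)(17) + (6)(12) + (3)(-3) = 148
Plane: 5x + 6y + 3z = 148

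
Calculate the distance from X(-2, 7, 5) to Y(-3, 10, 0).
d = √[(-1)² + (3)² + (-5)²] = √35 = 5.916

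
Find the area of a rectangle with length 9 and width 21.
Area = length * width
Area = 9 * 21
Area = 189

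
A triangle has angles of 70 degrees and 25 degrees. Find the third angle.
Sum of angles in a triangle = 180 degrees
Third angle = 180 - 70 - 25
Third angle = 85 degrees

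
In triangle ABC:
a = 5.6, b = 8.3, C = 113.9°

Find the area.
Using A = ½ab·sin(C):
A = ½·5.6·8.3·sin(113.9°) = ½·46.48·0.914254 = 21.25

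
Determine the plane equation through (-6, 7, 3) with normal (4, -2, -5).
d = n·P = (4)(-6) + (-2)(7) + (-5)(3) = -53
Plane: 4x - 2y - 5z = -53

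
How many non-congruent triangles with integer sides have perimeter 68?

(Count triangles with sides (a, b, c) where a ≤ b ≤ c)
With a ≤ b ≤ c and a + b + c = 68, the triangle inequality a + b > c gives c < 68/2, so c ≤ 33.
Iterate a from 1 to ⌊p/3⌋ = 22; for each a, b ranges from a to ⌊(p−a)/2⌋ with c = p − a − b, keeping only c ≥ b.
Triples: (2, 33, 33), (3, 32, 33), (4, 31, 33), …
Count = 96 triangles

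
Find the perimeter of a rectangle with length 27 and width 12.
Perimeter = 2 * (length + width)
Perimeter = 2 * (27 + 12)
Perimeter = 2 * 39
Perimeter = 78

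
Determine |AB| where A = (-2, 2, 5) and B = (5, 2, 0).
d = √[(7)² + (0)² + (-5)²] = √74 = 8.602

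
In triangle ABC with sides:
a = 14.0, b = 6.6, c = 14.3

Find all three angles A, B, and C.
By the law of cosines:
cos(A) = (b² + c² - a²)/(2bc) = 0.275747  →  A = 73.99°
cos(B) = (a² + c² - b²)/(2ac) = 0.891434  →  B = 26.95°
cos(C) = (a² + b² - c²)/(2ab) = 0.189773  →  C = 79.06°
Check: A + B + C = 180.0° ✓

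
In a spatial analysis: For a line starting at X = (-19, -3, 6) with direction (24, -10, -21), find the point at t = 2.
P(2) = (-19 + 24(2), -3 + (-10)(2), 6 + (-21)(2)) = (29, -23, -36)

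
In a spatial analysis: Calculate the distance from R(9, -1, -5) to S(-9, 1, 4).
d = √[(-18)² + (2)² + (9)²] = √409 = 20.22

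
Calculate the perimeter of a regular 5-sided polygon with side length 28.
Perimeter = number of sides * side length
Perimeter = 5 * 28
Perimeter = 140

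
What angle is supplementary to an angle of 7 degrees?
Supplementary angles sum to 180 degrees.
Other angle = 180 - 7
Other angle = 173 degrees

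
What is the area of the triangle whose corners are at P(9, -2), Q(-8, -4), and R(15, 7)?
Using the coordinate formula: Area = (1/2)|x₁(y₂-y₃) + x₂(y₃-y₁) + x₃(y₁-y₂)|
Area = (1/2)|9((-4)-7) + (-8)(7-(-2)) + 15((-2)-(-4))|
Area = (1/2)|9*(-11) + (-8)*9 + 15*2|
Area = (1/2)|(-99) + (-72) + 30|
Area = (1/2)*141 = 70.50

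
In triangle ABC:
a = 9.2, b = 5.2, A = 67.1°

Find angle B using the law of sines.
sin(B)/b = sin(A)/a
sin(B) = b·sin(A)/a = 5.2·sin(67.1°)/9.2 = 0.520670
B = arcsin(0.520670) = 31.38°  (b ≤ a, so B ≤ A and the acute solution is unique)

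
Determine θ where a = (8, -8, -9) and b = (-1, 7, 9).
a·b = -145, |a|² = 209, |b|² = 131
cos θ = -145/√27379 ≈ -0.8763
θ ≈ 151.2°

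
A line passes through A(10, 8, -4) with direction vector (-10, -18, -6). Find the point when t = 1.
P(1) = (10 + (-10)(1), 8 + (-18)(1), -4 + (-6)(1)) = (0, -10, -10)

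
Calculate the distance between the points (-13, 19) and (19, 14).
Using the distance formula: d = sqrt((x₂-x₁)² + (y₂-y₁)²)
dx = 19 - (-13) = 32
dy = 14 - 19 = -5
d = sqrt(32² + (-5)²) = sqrt(1024 + 25) = sqrt(1049) = 32.39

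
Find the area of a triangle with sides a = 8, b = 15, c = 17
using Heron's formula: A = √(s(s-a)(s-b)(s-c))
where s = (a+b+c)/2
s = (8+15+17)/2 = 20
A = √(20·12·5·3) = √3600 = 60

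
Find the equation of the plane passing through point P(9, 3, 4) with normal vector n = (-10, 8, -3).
d = n·P = (-10)(9) + (8)(3) + (-3)(4) = -78
Plane: -10x + 8y - 3z = -78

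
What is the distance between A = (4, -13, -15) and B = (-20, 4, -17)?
d = √[(-24)² + (17)² + (-2)²] = √869 = 29.48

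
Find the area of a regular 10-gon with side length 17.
For a regular 10-gon with side length s = 17:
Apothem a = s / (2*tan(pi/10)) = 17 / (2*tan(pi/10)) ≈ 26.1603
Perimeter P = 10 * 17 = 170
Area = (1/2) * P * a = (1/2) * 170 * 26.1603 = 2223.63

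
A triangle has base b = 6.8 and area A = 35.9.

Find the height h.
A = ½bh  →  h = 2A/b
h = 2·35.9/6.8 = 10.56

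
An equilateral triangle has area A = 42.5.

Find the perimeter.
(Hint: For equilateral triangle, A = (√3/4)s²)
A = (√3/4)s²  →  s² = 4A/√3 = 4·42.5/√3 = 98.1495
s = 9.90705
Perimeter = 3s = 29.72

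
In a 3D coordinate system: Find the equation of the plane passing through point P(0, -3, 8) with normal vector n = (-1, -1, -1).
d = n·P = (-1)(0) + (-1)(-3) + (-1)(8) = -5
Plane: -x - y - z = -5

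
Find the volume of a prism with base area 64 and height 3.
Volume = base area * height
Volume = 64 * 3
Volume = 192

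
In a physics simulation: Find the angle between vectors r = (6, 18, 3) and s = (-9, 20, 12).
r·s = 342, |r|² = 369, |s|² = 625
cos θ = 342/√230625 ≈ 0.7122
θ ≈ 44.59°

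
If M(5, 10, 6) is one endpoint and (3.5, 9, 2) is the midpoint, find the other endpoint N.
N = (2×3.5 - 5, 2×9 - 10, 2×2 - 6) = (2, 8, -2)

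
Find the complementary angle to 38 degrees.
Complementary angles sum to 90 degrees.
Other angle = 90 - 38
Other angle = 52 degrees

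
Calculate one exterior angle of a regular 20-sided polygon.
Exterior angle of a regular n-gon = 360/n
Exterior angle = 360/20
Exterior angle = 18 degrees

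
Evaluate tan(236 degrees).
tan(236 degrees) = 1.4826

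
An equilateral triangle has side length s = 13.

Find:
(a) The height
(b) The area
(a) Height h = s·√3/2 = 13·√3/2 = 11.26
(b) Area = (√3/4)·s² = (√3/4)·13² = (√3/4)·169 = 73.18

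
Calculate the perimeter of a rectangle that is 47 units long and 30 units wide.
Perimeter = 2 * (length + width)
Perimeter = 2 * (47 + 30)
Perimeter = 2 * 77
Perimeter = 154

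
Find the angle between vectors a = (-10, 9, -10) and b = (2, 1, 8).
a·b = -91, |a|² = 281, |b|² = 69
cos θ = -91/√19389 ≈ -0.6535
θ ≈ 130.8°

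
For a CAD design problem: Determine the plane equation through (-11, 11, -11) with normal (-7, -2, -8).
d = n·P = (-7)(-11) + (-2)(11) + (-8)(-11) = 143
Plane: -7x - 2y - 8z = 143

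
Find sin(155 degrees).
sin(155 degrees) = 0.4226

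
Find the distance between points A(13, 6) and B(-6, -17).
Using the distance formula: d = sqrt((x₂-x₁)² + (y₂-y₁)²)
dx = (-6) - 13 = -19
dy = (-17) - 6 = -23
d = sqrt((-19)² + (-23)²) = sqrt(361 + 529) = sqrt(890) = 29.83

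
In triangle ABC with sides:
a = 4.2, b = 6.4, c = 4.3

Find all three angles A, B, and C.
By the law of cosines:
cos(A) = (b² + c² - a²)/(2bc) = 0.759629  →  A = 40.57°
cos(B) = (a² + c² - b²)/(2ac) = -0.133721  →  B = 97.68°
cos(C) = (a² + b² - c²)/(2ab) = 0.746094  →  C = 41.75°
Check: A + B + C = 180.0° ✓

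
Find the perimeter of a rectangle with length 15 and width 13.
Perimeter = 2 * (length + width)
Perimeter = 2 * (15 + 13)
Perimeter = 2 * 28
Perimeter = 56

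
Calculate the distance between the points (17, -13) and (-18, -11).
Using the distance formula: d = sqrt((x₂-x₁)² + (y₂-y₁)²)
dx = (-18) - 17 = -35
dy = (-11) - (-13) = 2
d = sqrt((-35)² + 2²) = sqrt(1225 + 4) = sqrt(1229) = 35.06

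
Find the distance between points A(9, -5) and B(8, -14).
Using the distance formula: d = sqrt((x₂-x₁)² + (y₂-y₁)²)
dx = 8 - 9 = -1
dy = (-14) - (-5) = -9
d = sqrt((-1)² + (-9)²) = sqrt(1 + 81) = sqrt(82) = 9.06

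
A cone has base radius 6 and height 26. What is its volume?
Volume = (1/3) * pi * r² * h
Volume = (1/3) * pi * 6² * 26
Volume = (1/3) * pi * 36 * 26
Volume = (1/3) * pi * 936
Volume = 980.18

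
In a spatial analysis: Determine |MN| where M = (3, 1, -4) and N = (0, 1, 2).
d = √[(-3)² + (0)² + (6)²] = √45 = 6.708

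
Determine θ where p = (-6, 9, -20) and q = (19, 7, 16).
p·q = -371, |p|² = 517, |q|² = 666
cos θ = -371/√344322 ≈ -0.6323
θ ≈ 129.2°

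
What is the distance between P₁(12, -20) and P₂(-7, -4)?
Using the distance formula: d = sqrt((x₂-x₁)² + (y₂-y₁)²)
dx = (-7) - 12 = -19
dy = (-4) - (-20) = 16
d = sqrt((-19)² + 16²) = sqrt(361 + 256) = sqrt(617) = 24.84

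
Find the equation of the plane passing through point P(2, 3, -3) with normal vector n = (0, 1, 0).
d = n·P = (0)(2) + (1)(3) + (0)(-3) = 3
Plane: y = 3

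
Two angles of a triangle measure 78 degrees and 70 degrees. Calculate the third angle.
Sum of angles in a triangle = 180 degrees
Third angle = 180 - 78 - 70
Third angle = 32 degrees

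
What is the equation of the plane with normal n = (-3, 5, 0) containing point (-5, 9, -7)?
d = n·P = (-3)(-5) + (5)(9) + (0)(-7) = 60
Plane: -3x + 5y = 60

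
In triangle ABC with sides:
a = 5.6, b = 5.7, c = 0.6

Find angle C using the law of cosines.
cos(C) = (a² + b² - c²)/(2ab)
cos(C) = (5.6² + 5.7² - 0.6²)/(2·5.6·5.7) = 63.49/63.84 = 0.994518
C = arccos(0.994518) = 6.002°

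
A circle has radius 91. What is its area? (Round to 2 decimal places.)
Area = pi * r²
Area = pi * 91²
Area = pi * 8281
Area = 26015.53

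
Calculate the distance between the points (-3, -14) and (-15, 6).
Using the distance formula: d = sqrt((x₂-x₁)² + (y₂-y₁)²)
dx = (-15) - (-3) = -12
dy = 6 - (-14) = 20
d = sqrt((-12)² + 20²) = sqrt(144 + 400) = sqrt(544) = 23.32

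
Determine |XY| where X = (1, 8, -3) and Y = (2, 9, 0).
d = √[(1)² + (1)² + (3)²] = √11 = 3.317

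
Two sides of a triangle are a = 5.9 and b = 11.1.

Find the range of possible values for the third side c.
By the triangle inequality: |a - b| < c < a + b
|5.9 - 11.1| < c < 5.9 + 11.1
5.2 < c < 17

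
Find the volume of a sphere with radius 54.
Volume = (4/3) * pi * r³
Volume = (4/3) * pi * 54³
Volume = (4/3) * pi * 157464
Volume = 659583.66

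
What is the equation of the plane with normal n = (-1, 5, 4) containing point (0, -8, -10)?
d = n·P = (-1)(0) + (5)(-8) + (4)(-10) = -80
Plane: -x + 5y + 4z = -80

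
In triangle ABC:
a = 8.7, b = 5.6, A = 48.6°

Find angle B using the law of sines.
sin(B)/b = sin(A)/a
sin(B) = b·sin(A)/a = 5.6·sin(48.6°)/8.7 = 0.482830
B = arcsin(0.482830) = 28.87°  (b ≤ a, so B ≤ A and the acute solution is unique)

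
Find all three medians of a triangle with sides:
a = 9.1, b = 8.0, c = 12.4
Using m_x = ½√(2y² + 2z² - x²):
m_a = ½√(2·8.0² + 2·12.4² - 9.1²) = ½√352.71 = 9.39
m_b = ½√(2·9.1² + 2·12.4² - 8.0²) = ½√409.14 = 10.11
m_c = ½√(2·9.1² + 2·8.0² - 12.4²) = ½√139.86 = 5.913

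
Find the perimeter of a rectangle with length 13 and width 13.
Perimeter = 2 * (length + width)
Perimeter = 2 * (13 + 13)
Perimeter = 2 * 26
Perimeter = 52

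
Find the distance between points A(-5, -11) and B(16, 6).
Using the distance formula: d = sqrt((x₂-x₁)² + (y₂-y₁)²)
dx = 16 - (-5) = 21
dy = 6 - (-11) = 17
d = sqrt(21² + 17²) = sqrt(441 + 289) = sqrt(730) = 27.02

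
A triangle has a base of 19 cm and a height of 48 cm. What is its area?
Area = (1/2) * base * height
Area = (1/2) * 19 * 48
Area = 456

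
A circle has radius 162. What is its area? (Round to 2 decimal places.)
Area = pi * r²
Area = pi * 162²
Area = pi * 26244
Area = 82447.96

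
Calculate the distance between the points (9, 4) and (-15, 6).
Using the distance formula: d = sqrt((x₂-x₁)² + (y₂-y₁)²)
dx = (-15) - 9 = -24
dy = 6 - 4 = 2
d = sqrt((-24)² + 2²) = sqrt(576 + 4) = sqrt(580) = 24.08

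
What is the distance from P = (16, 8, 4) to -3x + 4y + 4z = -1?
d = |(-3)(16) + 4(8) + 4(4) - (-1)| / √((-3)² + 4² + 4²) = 1/√41 = 0.1562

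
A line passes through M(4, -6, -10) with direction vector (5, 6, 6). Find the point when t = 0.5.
P(0.5) = (4 + 5(0.5), -6 + 6(0.5), -10 + 6(0.5)) = (6.5, -3, -7)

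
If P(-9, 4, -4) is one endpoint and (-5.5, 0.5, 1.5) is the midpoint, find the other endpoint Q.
Q = (2×(-5.5) - (-9), 2×0.5 - 4, 2×1.5 - (-4)) = (-2, -3, 7)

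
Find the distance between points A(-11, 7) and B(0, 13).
Using the distance formula: d = sqrt((x₂-x₁)² + (y₂-y₁)²)
dx = 0 - (-11) = 11
dy = 13 - 7 = 6
d = sqrt(11² + 6²) = sqrt(121 + 36) = sqrt(157) = 12.53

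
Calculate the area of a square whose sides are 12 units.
Area = s²
Area = 12²
Area = 144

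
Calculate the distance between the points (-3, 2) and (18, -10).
Using the distance formula: d = sqrt((x₂-x₁)² + (y₂-y₁)²)
dx = 18 - (-3) = 21
dy = (-10) - 2 = -12
d = sqrt(21² + (-12)²) = sqrt(441 + 144) = sqrt(585) = 24.19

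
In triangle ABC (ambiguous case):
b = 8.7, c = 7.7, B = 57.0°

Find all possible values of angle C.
sin(C)/c = sin(B)/b  →  sin(C) = c·sin(B)/b = 7.7·sin(57.0°)/8.7 = 0.742272
C₁ = arcsin(0.742272) = 47.93°,  C₂ = 180° - C₁ = 132.07°
Check C₂: A = 180° - 57.0° - 132.07° = -9.07° ≤ 0, rejected
C = 47.93° (one solution)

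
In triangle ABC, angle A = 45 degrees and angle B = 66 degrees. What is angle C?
Sum of angles in a triangle = 180 degrees
Third angle = 180 - 45 - 66
Third angle = 69 degrees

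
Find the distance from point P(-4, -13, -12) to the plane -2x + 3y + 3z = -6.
d = |(-2)(-4) + 3(-13) + 3(-12) - (-6)| / √((-2)² + 3² + 3²) = 61/√22 = 13.01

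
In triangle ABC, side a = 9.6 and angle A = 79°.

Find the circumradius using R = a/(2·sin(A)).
R = a/(2·sin(A)) = 9.6/(2·sin(79°))
R = 9.6/(2·0.981627) = 9.6/1.963254 = 4.89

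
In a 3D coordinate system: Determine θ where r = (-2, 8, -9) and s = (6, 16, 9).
r·s = 35, |r|² = 149, |s|² = 373
cos θ = 35/√55577 ≈ 0.1485
θ ≈ 81.46°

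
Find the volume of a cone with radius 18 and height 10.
Volume = (1/3) * pi * r² * h
Volume = (1/3) * pi * 18² * 10
Volume = (1/3) * pi * 324 * 10
Volume = (1/3) * pi * 3240
Volume = 3392.92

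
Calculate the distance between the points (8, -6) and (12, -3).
Using the distance formula: d = sqrt((x₂-x₁)² + (y₂-y₁)²)
dx = 12 - 8 = 4
dy = (-3) - (-6) = 3
d = sqrt(4² + 3²) = sqrt(16 + 9) = sqrt(25) = 5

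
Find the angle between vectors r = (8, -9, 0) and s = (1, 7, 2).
r·s = -55, |r|² = 145, |s|² = 54
cos θ = -55/√7830 ≈ -0.6216
θ ≈ 128.4°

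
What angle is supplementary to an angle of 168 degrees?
Supplementary angles sum to 180 degrees.
Other angle = 180 - 168
Other angle = 12 degrees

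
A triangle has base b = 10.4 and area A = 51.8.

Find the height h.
A = ½bh  →  h = 2A/b
h = 2·51.8/10.4 = 9.962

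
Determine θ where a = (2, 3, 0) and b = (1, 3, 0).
a·b = 11, |a|² = 13, |b|² = 10
cos θ = 11/√130 ≈ 0.9648
θ ≈ 15.26°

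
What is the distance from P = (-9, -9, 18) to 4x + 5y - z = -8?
d = |4(-9) + 5(-9) + (-1)(18) - (-8)| / √(4² + 5² + (-1)²) = 91/√42 = 14.04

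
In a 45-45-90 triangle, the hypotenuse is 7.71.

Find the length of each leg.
In a 45-45-90 triangle, hypotenuse = leg·√2  →  leg = hypotenuse/√2
leg = 7.71/√2 = 5.452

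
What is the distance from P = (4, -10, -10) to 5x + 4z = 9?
d = |5(4) + 0(-10) + 4(-10) - (9)| / √(5² + 0² + 4²) = 29/√41 = 4.529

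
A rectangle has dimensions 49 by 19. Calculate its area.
Area = length * width
Area = 49 * 19
Area = 931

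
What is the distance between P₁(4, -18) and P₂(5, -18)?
Using the distance formula: d = sqrt((x₂-x₁)² + (y₂-y₁)²)
dx = 5 - 4 = 1
dy = (-18) - (-18) = 0
d = sqrt(1² + 0²) = sqrt(1 + 0) = sqrt(1) = 1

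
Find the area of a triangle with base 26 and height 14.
Area = (1/2) * base * height
Area = (1/2) * 26 * 14
Area = 182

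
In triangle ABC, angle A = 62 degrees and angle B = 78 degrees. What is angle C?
Sum of angles in a triangle = 180 degrees
Third angle = 180 - 62 - 78
Third angle = 40 degrees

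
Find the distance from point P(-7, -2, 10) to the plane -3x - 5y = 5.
d = |(-3)(-7) + (-5)(-2) + 0(10) - (5)| / √((-3)² + (-5)² + 0²) = 26/√34 = 4.459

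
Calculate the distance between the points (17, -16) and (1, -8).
Using the distance formula: d = sqrt((x₂-x₁)² + (y₂-y₁)²)
dx = 1 - 17 = -16
dy = (-8) - (-16) = 8
d = sqrt((-16)² + 8²) = sqrt(256 + 64) = sqrt(320) = 17.89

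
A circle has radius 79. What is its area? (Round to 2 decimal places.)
Area = pi * r²
Area = pi * 79²
Area = pi * 6241
Area = 19606.68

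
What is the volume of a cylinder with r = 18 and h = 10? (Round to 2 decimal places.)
Volume = pi * r² * h
Volume = pi * 18² * 10
Volume = pi * 324 * 10
Volume = pi * 3240
Volume = 10178.76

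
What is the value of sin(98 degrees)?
sin(98 degrees) = 0.9903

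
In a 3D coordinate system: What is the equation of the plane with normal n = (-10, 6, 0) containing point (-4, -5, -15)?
d = n·P = (-10)(-4) + (6)(-5) + (0)(-15) = 10
Plane: -10x + 6y = 10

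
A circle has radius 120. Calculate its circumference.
Circumference = 2 * pi * r
Circumference = 2 * pi * 120
Circumference = 753.98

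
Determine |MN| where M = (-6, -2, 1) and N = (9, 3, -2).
d = √[(15)² + (5)² + (-3)²] = √259 = 16.09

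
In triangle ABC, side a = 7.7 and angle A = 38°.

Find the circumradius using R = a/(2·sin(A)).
R = a/(2·sin(A)) = 7.7/(2·sin(38°))
R = 7.7/(2·0.615661) = 7.7/1.231323 = 6.253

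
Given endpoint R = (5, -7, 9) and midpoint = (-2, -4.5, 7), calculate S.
S = (2×(-2) - 5, 2×(-4.5) - (-7), 2×7 - 9) = (-9, -2, 5)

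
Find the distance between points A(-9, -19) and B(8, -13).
Using the distance formula: d = sqrt((x₂-x₁)² + (y₂-y₁)²)
dx = 8 - (-9) = 17
dy = (-13) - (-19) = 6
d = sqrt(17² + 6²) = sqrt(289 + 36) = sqrt(325) = 18.03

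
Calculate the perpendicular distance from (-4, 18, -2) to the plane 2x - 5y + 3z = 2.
d = |2(-4) + (-5)(18) + 3(-2) - (2)| / √(2² + (-5)² + 3²) = 106/√38 = 17.2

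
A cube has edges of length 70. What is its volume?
Volume = s³
Volume = 70³
Volume = 343000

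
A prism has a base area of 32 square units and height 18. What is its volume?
Volume = base area * height
Volume = 32 * 18
Volume = 576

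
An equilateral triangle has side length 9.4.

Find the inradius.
For an equilateral triangle, r = s/(2√3) where s is the side.
r = 9.4/(2√3) = 9.4/3.464102 = 2.714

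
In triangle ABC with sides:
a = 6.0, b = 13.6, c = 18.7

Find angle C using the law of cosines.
cos(C) = (a² + b² - c²)/(2ab)
cos(C) = (6.0² + 13.6² - 18.7²)/(2·6.0·13.6) = -128.73/163.2 = -0.788787
C = arccos(-0.788787) = 142.1°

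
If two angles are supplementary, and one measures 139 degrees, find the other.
Supplementary angles sum to 180 degrees.
Other angle = 180 - 139
Other angle = 41 degrees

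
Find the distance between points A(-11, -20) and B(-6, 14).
Using the distance formula: d = sqrt((x₂-x₁)² + (y₂-y₁)²)
dx = (-6) - (-11) = 5
dy = 14 - (-20) = 34
d = sqrt(5² + 34²) = sqrt(25 + 1156) = sqrt(1181) = 34.37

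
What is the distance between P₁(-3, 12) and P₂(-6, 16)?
Using the distance formula: d = sqrt((x₂-x₁)² + (y₂-y₁)²)
dx = (-6) - (-3) = -3
dy = 16 - 12 = 4
d = sqrt((-3)² + 4²) = sqrt(9 + 16) = sqrt(25) = 5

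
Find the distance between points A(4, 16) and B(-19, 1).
Using the distance formula: d = sqrt((x₂-x₁)² + (y₂-y₁)²)
dx = (-19) - 4 = -23
dy = 1 - 16 = -15
d = sqrt((-23)² + (-15)²) = sqrt(529 + 225) = sqrt(754) = 27.46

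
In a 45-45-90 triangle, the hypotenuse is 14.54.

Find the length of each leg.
In a 45-45-90 triangle, hypotenuse = leg·√2  →  leg = hypotenuse/√2
leg = 14.54/√2 = 10.28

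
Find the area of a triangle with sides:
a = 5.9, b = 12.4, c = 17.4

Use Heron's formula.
s = (a+b+c)/2 = (5.9+12.4+17.4)/2 = 17.85
A = √(s(s-a)(s-b)(s-c)) = √(17.85·11.95·5.45·0.45)
A = √523.137 = 22.87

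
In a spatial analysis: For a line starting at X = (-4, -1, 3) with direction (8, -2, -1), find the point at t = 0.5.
P(0.5) = (-4 + 8(0.5), -1 + (-2)(0.5), 3 + (-1)(0.5)) = (0, -2, 2.5)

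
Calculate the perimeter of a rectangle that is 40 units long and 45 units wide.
Perimeter = 2 * (length + width)
Perimeter = 2 * (40 + 45)
Perimeter = 2 * 85
Perimeter = 170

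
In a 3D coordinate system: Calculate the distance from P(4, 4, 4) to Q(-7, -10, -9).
d = √[(-11)² + (-14)² + (-13)²] = √486 = 22.05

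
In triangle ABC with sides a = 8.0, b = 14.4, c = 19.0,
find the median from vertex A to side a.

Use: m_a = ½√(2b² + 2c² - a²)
m_a = ½√(2·14.4² + 2·19.0² - 8.0²)
m_a = ½√(414.72 + 722 - 64) = ½√1072.72 = 16.38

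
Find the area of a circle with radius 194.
Area = pi * r²
Area = pi * 194²
Area = pi * 37636
Area = 118236.98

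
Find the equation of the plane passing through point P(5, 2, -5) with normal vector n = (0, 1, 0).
d = n·P = (0)(5) + (1)(2) + (0)(-5) = 2
Plane: y = 2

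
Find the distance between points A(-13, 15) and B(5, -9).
Using the distance formula: d = sqrt((x₂-x₁)² + (y₂-y₁)²)
dx = 5 - (-13) = 18
dy = (-9) - 15 = -24
d = sqrt(18² + (-24)²) = sqrt(324 + 576) = sqrt(900) = 30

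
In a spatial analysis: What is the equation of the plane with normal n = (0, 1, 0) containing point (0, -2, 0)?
d = n·P = (0)(0) + (1)(-2) + (0)(0) = -2
Plane: y = -2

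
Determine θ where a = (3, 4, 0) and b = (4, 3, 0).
a·b = 24, |a|² = 25, |b|² = 25
cos θ = 24/√625 ≈ 0.96
θ ≈ 16.26°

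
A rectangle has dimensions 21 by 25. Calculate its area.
Area = length * width
Area = 21 * 25
Area = 525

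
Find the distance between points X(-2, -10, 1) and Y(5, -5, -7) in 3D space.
d = √[(7)² + (5)² + (-8)²] = √138 = 11.75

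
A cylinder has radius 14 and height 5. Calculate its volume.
Volume = pi * r² * h
Volume = pi * 14² * 5
Volume = pi * 196 * 5
Volume = pi * 980
Volume = 3078.76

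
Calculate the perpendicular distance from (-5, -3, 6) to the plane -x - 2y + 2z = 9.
d = |(-1)(-5) + (-2)(-3) + 2(6) - (9)| / √((-1)² + (-2)² + 2²) = 14/√9 = 4.667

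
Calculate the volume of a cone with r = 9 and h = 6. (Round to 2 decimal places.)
Volume = (1/3) * pi * r² * h
Volume = (1/3) * pi * 9² * 6
Volume = (1/3) * pi * 81 * 6
Volume = (1/3) * pi * 486
Volume = 508.94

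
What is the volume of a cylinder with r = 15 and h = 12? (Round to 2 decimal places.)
Volume = pi * r² * h
Volume = pi * 15² * 12
Volume = pi * 225 * 12
Volume = pi * 2700
Volume = 8482.30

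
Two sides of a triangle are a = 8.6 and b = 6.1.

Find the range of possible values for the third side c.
By the triangle inequality: |a - b| < c < a + b
|8.6 - 6.1| < c < 8.6 + 6.1
2.5 < c < 14.7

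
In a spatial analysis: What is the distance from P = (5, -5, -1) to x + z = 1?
d = |1(5) + 0(-5) + 1(-1) - (1)| / √(1² + 0² + 1²) = 3/√2 = 2.121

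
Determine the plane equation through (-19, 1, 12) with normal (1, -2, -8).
d = n·P = (1)(-19) + (-2)(1) + (-8)(12) = -117
Plane: x - 2y - 8z = -117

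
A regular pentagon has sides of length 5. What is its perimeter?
Perimeter = number of sides * side length
Perimeter = 5 * 5
Perimeter = 25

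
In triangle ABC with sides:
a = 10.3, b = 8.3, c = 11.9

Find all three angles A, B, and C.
By the law of cosines:
cos(A) = (b² + c² - a²)/(2bc) = 0.528551  →  A = 58.09°
cos(B) = (a² + c² - b²)/(2ac) = 0.729420  →  B = 43.16°
cos(C) = (a² + b² - c²)/(2ab) = 0.195169  →  C = 78.75°
Check: A + B + C = 180.0° ✓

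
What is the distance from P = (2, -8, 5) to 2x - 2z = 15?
d = |2(2) + 0(-8) + (-2)(5) - (15)| / √(2² + 0² + (-2)²) = 21/√8 = 7.425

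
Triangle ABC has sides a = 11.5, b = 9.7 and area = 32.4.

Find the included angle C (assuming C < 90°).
Area = ½ab·sin(C)  →  sin(C) = 2·Area/(ab)
sin(C) = 2·32.4/(11.5·9.7) = 0.580905
C = arcsin(0.580905) = 35.51°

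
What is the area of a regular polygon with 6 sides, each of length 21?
For a regular 6-gon with side length s = 21:
Apothem a = s / (2*tan(pi/6)) = 21 / (2*tan(pi/6)) ≈ 18.1865
Perimeter P = 6 * 21 = 126
Area = (1/2) * P * a = (1/2) * 126 * 18.1865 = 1145.75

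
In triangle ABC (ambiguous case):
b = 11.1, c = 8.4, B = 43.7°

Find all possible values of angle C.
sin(C)/c = sin(B)/b  →  sin(C) = c·sin(B)/b = 8.4·sin(43.7°)/11.1 = 0.522830
C₁ = arcsin(0.522830) = 31.52°,  C₂ = 180° - C₁ = 148.48°
Check C₂: A = 180° - 43.7° - 148.48° = -12.18° ≤ 0, rejected
C = 31.52° (one solution)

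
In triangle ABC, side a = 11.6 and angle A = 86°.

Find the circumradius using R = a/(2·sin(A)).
R = a/(2·sin(A)) = 11.6/(2·sin(86°))
R = 11.6/(2·0.997564) = 11.6/1.995128 = 5.814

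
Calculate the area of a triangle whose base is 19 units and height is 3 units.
Area = (1/2) * base * height
Area = (1/2) * 19 * 3
Area = 28.50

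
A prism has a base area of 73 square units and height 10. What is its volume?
Volume = base area * height
Volume = 73 * 10
Volume = 730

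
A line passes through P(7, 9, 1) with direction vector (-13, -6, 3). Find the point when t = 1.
P(1) = (7 + (-13)(1), 9 + (-6)(1), 1 + 3(1)) = (-6, 3, 4)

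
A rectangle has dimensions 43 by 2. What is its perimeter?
Perimeter = 2 * (length + width)
Perimeter = 2 * (43 + 2)
Perimeter = 2 * 45
Perimeter = 90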